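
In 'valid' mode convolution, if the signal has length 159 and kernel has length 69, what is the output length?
'Valid' mode counts only positions where the kernel fully overlaps the signal: m - n + 1 = 159 - 69 + 1 = 91

91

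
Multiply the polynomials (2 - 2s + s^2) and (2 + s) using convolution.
Ascending coefficients: a = [2, -2, 1], b = [2, 1]. c[0] = 2×2 = 4; c[1] = 2×1 + -2×2 = -2; c[2] = -2×1 + 1×2 = 0; c[3] = 1×1 = 1. Result coefficients: [4, -2, 0, 1] → 4 - 2s + s^3

4 - 2s + s^3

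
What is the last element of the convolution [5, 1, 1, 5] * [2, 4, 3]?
Use y[k] = Σ_i a[i]·b[k-i] at k=5. y[5] = 5×3 = 15

15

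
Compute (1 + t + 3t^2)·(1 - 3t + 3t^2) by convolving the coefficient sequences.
Ascending coefficients: a = [1, 1, 3], b = [1, -3, 3]. c[0] = 1×1 = 1; c[1] = 1×-3 + 1×1 = -2; c[2] = 1×3 + 1×-3 + 3×1 = 3; c[3] = 1×3 + 3×-3 = -6; c[4] = 3×3 = 9. Result coefficients: [1, -2, 3, -6, 9] → 1 - 2t + 3t^2 - 6t^3 + 9t^4

1 - 2t + 3t^2 - 6t^3 + 9t^4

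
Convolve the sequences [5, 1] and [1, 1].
y[0] = 5×1 = 5; y[1] = 5×1 + 1×1 = 6; y[2] = 1×1 = 1

[5, 6, 1]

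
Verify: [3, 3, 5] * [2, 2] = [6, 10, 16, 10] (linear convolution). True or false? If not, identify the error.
Recompute linear convolution of [3, 3, 5] and [2, 2]: y[0] = 3×2 = 6; y[1] = 3×2 + 3×2 = 12; y[2] = 3×2 + 5×2 = 16; y[3] = 5×2 = 10 → [6, 12, 16, 10]. Compare to given [6, 10, 16, 10]: they differ at index 1: given 10, correct 12, so answer: No

No. Error at index 1: given 10, correct 12.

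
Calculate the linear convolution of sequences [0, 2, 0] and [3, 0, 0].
y[0] = 0×3 = 0; y[1] = 0×0 + 2×3 = 6; y[2] = 0×0 + 2×0 + 0×3 = 0; y[3] = 2×0 + 0×0 = 0; y[4] = 0×0 = 0

[0, 6, 0, 0, 0]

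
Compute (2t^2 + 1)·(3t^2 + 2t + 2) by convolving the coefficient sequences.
Ascending coefficients: a = [1, 0, 2], b = [2, 2, 3]. c[0] = 1×2 = 2; c[1] = 1×2 + 0×2 = 2; c[2] = 1×3 + 0×2 + 2×2 = 7; c[3] = 0×3 + 2×2 = 4; c[4] = 2×3 = 6. Result coefficients: [2, 2, 7, 4, 6] → 6t^4 + 4t^3 + 7t^2 + 2t + 2

6t^4 + 4t^3 + 7t^2 + 2t + 2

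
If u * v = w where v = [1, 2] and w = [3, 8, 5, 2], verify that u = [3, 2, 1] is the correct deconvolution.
Forward-compute [3, 2, 1] * [1, 2]: w[0] = 3×1 = 3; w[1] = 3×2 + 2×1 = 8; w[2] = 2×2 + 1×1 = 5; w[3] = 1×2 = 2 → [3, 8, 5, 2]. Matches given w = [3, 8, 5, 2], so verified.

Verified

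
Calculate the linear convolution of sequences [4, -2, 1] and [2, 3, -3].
y[0] = 4×2 = 8; y[1] = 4×3 + -2×2 = 8; y[2] = 4×-3 + -2×3 + 1×2 = -16; y[3] = -2×-3 + 1×3 = 9; y[4] = 1×-3 = -3

[8, 8, -16, 9, -3]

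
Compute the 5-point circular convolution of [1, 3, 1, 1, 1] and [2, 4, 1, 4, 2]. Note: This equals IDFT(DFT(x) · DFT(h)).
Either evaluate y[k] = Σ_j x[j]·h[(k-j) mod 5] directly, or use IDFT(DFT(x) · DFT(h)). y[0] = 1×2 + 3×2 + 1×4 + 1×1 + 1×4 = 17; y[1] = 1×4 + 3×2 + 1×2 + 1×4 + 1×1 = 17; y[2] = 1×1 + 3×4 + 1×2 + 1×2 + 1×4 = 21; y[3] = 1×4 + 3×1 + 1×4 + 1×2 + 1×2 = 15; y[4] = 1×2 + 3×4 + 1×1 + 1×4 + 1×2 = 21. Result: [17, 17, 21, 15, 21]

[17, 17, 21, 15, 21]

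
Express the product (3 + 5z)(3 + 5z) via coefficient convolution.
Ascending coefficients: a = [3, 5], b = [3, 5]. c[0] = 3×3 = 9; c[1] = 3×5 + 5×3 = 30; c[2] = 5×5 = 25. Result coefficients: [9, 30, 25] → 9 + 30z + 25z^2

9 + 30z + 25z^2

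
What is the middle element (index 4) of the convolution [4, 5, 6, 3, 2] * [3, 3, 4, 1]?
Use y[k] = Σ_i a[i]·b[k-i] at k=4. y[4] = 5×1 + 6×4 + 3×3 + 2×3 = 44

44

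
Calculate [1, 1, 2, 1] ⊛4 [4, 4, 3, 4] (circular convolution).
Use y[k] = Σ_j x[j]·h[(k-j) mod 4]. y[0] = 1×4 + 1×4 + 2×3 + 1×4 = 18; y[1] = 1×4 + 1×4 + 2×4 + 1×3 = 19; y[2] = 1×3 + 1×4 + 2×4 + 1×4 = 19; y[3] = 1×4 + 1×3 + 2×4 + 1×4 = 19. Result: [18, 19, 19, 19]

[18, 19, 19, 19]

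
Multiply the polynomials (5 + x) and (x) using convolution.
Ascending coefficients: a = [5, 1], b = [0, 1]. c[0] = 5×0 = 0; c[1] = 5×1 + 1×0 = 5; c[2] = 1×1 = 1. Result coefficients: [0, 5, 1] → 5x + x^2

5x + x^2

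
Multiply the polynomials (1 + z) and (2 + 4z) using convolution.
Ascending coefficients: a = [1, 1], b = [2, 4]. c[0] = 1×2 = 2; c[1] = 1×4 + 1×2 = 6; c[2] = 1×4 = 4. Result coefficients: [2, 6, 4] → 2 + 6z + 4z^2

2 + 6z + 4z^2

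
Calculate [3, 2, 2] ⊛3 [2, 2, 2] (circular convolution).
Use y[k] = Σ_j s[j]·t[(k-j) mod 3]. y[0] = 3×2 + 2×2 + 2×2 = 14; y[1] = 3×2 + 2×2 + 2×2 = 14; y[2] = 3×2 + 2×2 + 2×2 = 14. Result: [14, 14, 14]

[14, 14, 14]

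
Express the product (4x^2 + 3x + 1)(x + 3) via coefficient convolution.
Ascending coefficients: a = [1, 3, 4], b = [3, 1]. c[0] = 1×3 = 3; c[1] = 1×1 + 3×3 = 10; c[2] = 3×1 + 4×3 = 15; c[3] = 4×1 = 4. Result coefficients: [3, 10, 15, 4] → 4x^3 + 15x^2 + 10x + 3

4x^3 + 15x^2 + 10x + 3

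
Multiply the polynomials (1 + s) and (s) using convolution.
Ascending coefficients: a = [1, 1], b = [0, 1]. c[0] = 1×0 = 0; c[1] = 1×1 + 1×0 = 1; c[2] = 1×1 = 1. Result coefficients: [0, 1, 1] → s + s^2

s + s^2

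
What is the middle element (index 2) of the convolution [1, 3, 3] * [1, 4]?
Use y[k] = Σ_i a[i]·b[k-i] at k=2. y[2] = 3×4 + 3×1 = 15

15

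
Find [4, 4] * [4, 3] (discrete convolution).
y[0] = 4×4 = 16; y[1] = 4×3 + 4×4 = 28; y[2] = 4×3 = 12

[16, 28, 12]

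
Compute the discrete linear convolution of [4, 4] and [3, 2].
y[0] = 4×3 = 12; y[1] = 4×2 + 4×3 = 20; y[2] = 4×2 = 8

[12, 20, 8]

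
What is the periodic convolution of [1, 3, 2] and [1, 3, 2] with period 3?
Use y[k] = Σ_j a[j]·b[(k-j) mod 3]. y[0] = 1×1 + 3×2 + 2×3 = 13; y[1] = 1×3 + 3×1 + 2×2 = 10; y[2] = 1×2 + 3×3 + 2×1 = 13. Result: [13, 10, 13]

[13, 10, 13]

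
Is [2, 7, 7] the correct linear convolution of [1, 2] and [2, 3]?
Recompute linear convolution of [1, 2] and [2, 3]: y[0] = 1×2 = 2; y[1] = 1×3 + 2×2 = 7; y[2] = 2×3 = 6 → [2, 7, 6]. Compare to given [2, 7, 7]: they differ at index 2: given 7, correct 6, so answer: No

No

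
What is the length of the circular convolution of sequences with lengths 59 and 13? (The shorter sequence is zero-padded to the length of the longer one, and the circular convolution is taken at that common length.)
Circular convolution (zero-padding the shorter input) has length max(m, n) = max(59, 13) = 59

59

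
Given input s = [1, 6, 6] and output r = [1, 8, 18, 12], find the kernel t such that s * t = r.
Output length 4 = len(s) + len(t) - 1 ⇒ len(t) = 2. Solve t forward using t[k] = (r[k] - Σ_{i≥1} s[i]·t[k-i]) / s[0]: t[0] = r[0] / s[0] = 1 / 1 = 1; t[1] = (r[1] - 6×1) / s[0] = (8 - 6×1) / 1 = 2. So t = [1, 2]. Forward-check [1, 6, 6] * [1, 2]: r[0] = 1×1 = 1; r[1] = 1×2 + 6×1 = 8; r[2] = 6×2 + 6×1 = 18; r[3] = 6×2 = 12 → [1, 8, 18, 12] ✓

[1, 2]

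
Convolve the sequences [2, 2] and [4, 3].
y[0] = 2×4 = 8; y[1] = 2×3 + 2×4 = 14; y[2] = 2×3 = 6

[8, 14, 6]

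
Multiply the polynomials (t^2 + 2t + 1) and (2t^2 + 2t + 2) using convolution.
Ascending coefficients: a = [1, 2, 1], b = [2, 2, 2]. c[0] = 1×2 = 2; c[1] = 1×2 + 2×2 = 6; c[2] = 1×2 + 2×2 + 1×2 = 8; c[3] = 2×2 + 1×2 = 6; c[4] = 1×2 = 2. Result coefficients: [2, 6, 8, 6, 2] → 2t^4 + 6t^3 + 8t^2 + 6t + 2

2t^4 + 6t^3 + 8t^2 + 6t + 2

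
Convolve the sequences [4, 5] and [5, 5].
y[0] = 4×5 = 20; y[1] = 4×5 + 5×5 = 45; y[2] = 5×5 = 25

[20, 45, 25]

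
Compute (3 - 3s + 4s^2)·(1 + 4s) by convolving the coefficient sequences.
Ascending coefficients: a = [3, -3, 4], b = [1, 4]. c[0] = 3×1 = 3; c[1] = 3×4 + -3×1 = 9; c[2] = -3×4 + 4×1 = -8; c[3] = 4×4 = 16. Result coefficients: [3, 9, -8, 16] → 3 + 9s - 8s^2 + 16s^3

3 + 9s - 8s^2 + 16s^3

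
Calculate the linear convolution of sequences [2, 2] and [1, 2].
y[0] = 2×1 = 2; y[1] = 2×2 + 2×1 = 6; y[2] = 2×2 = 4

[2, 6, 4]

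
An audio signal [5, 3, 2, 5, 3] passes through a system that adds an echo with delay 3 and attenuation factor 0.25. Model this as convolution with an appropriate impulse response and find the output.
Direct-path + delayed-attenuated-path model → impulse response h = [1, 0, 0, 0.25] (1 at lag 0, 0.25 at lag 3). Output y[n] = x[n] + 0.25·x[n - 3] (with x[n] = 0 outside 0..4): y[0] = 5 + 0.25×0 = 5; y[1] = 3 + 0.25×0 = 3; y[2] = 2 + 0.25×0 = 2; y[3] = 5 + 0.25×5 = 6.25; y[4] = 3 + 0.25×3 = 3.75; y[5] = 0 + 0.25×2 = 0.5; y[6] = 0 + 0.25×5 = 1.25; y[7] = 0 + 0.25×3 = 0.75. So y = [5, 3, 2, 6.25, 3.75, 0.5, 1.25, 0.75]

[5, 3, 2, 6.25, 3.75, 0.5, 1.25, 0.75]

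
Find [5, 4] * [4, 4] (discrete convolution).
y[0] = 5×4 = 20; y[1] = 5×4 + 4×4 = 36; y[2] = 4×4 = 16

[20, 36, 16]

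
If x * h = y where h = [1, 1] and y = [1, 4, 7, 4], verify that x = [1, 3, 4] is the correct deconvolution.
Forward-compute [1, 3, 4] * [1, 1]: y[0] = 1×1 = 1; y[1] = 1×1 + 3×1 = 4; y[2] = 3×1 + 4×1 = 7; y[3] = 4×1 = 4 → [1, 4, 7, 4]. Matches given y = [1, 4, 7, 4], so verified.

Verified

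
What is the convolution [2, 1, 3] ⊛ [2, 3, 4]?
y[0] = 2×2 = 4; y[1] = 2×3 + 1×2 = 8; y[2] = 2×4 + 1×3 + 3×2 = 17; y[3] = 1×4 + 3×3 = 13; y[4] = 3×4 = 12

[4, 8, 17, 13, 12]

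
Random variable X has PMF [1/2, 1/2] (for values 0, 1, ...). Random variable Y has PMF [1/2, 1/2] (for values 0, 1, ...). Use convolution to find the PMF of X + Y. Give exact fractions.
P(X+Y=k) = Σ_i P(X=i)·P(Y=k-i) — a convolution of [1/2, 1/2] and [1/2, 1/2]. P(X+Y=0) = (1/2)×(1/2) = 1/4; P(X+Y=1) = (1/2)×(1/2) + (1/2)×(1/2) = 1/4 + 1/4 = 1/2; P(X+Y=2) = (1/2)×(1/2) = 1/4. PMF: [1/4, 1/2, 1/4] (sums to 1 ✓)

[1/4, 1/2, 1/4]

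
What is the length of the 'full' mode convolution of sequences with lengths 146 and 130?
Linear/full convolution length: m + n - 1 = 146 + 130 - 1 = 275

275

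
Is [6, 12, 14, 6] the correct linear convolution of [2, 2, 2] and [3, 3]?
Recompute linear convolution of [2, 2, 2] and [3, 3]: y[0] = 2×3 = 6; y[1] = 2×3 + 2×3 = 12; y[2] = 2×3 + 2×3 = 12; y[3] = 2×3 = 6 → [6, 12, 12, 6]. Compare to given [6, 12, 14, 6]: they differ at index 2: given 14, correct 12, so answer: No

No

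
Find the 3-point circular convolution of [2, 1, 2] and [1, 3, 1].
Use y[k] = Σ_j a[j]·b[(k-j) mod 3]. y[0] = 2×1 + 1×1 + 2×3 = 9; y[1] = 2×3 + 1×1 + 2×1 = 9; y[2] = 2×1 + 1×3 + 2×1 = 7. Result: [9, 9, 7]

[9, 9, 7]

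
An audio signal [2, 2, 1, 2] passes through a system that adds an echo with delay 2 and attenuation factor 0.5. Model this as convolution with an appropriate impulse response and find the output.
Direct-path + delayed-attenuated-path model → impulse response h = [1, 0, 0.5] (1 at lag 0, 0.5 at lag 2). Output y[n] = x[n] + 0.5·x[n - 2] (with x[n] = 0 outside 0..3): y[0] = 2 + 0.5×0 = 2; y[1] = 2 + 0.5×0 = 2; y[2] = 1 + 0.5×2 = 2.0; y[3] = 2 + 0.5×2 = 3.0; y[4] = 0 + 0.5×1 = 0.5; y[5] = 0 + 0.5×2 = 1.0. So y = [2, 2, 2.0, 3.0, 0.5, 1.0]

[2, 2, 2.0, 3.0, 0.5, 1.0]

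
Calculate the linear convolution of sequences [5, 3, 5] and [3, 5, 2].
y[0] = 5×3 = 15; y[1] = 5×5 + 3×3 = 34; y[2] = 5×2 + 3×5 + 5×3 = 40; y[3] = 3×2 + 5×5 = 31; y[4] = 5×2 = 10

[15, 34, 40, 31, 10]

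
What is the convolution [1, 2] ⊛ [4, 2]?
y[0] = 1×4 = 4; y[1] = 1×2 + 2×4 = 10; y[2] = 2×2 = 4

[4, 10, 4]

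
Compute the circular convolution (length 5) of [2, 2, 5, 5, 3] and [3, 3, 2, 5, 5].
Use y[k] = Σ_j u[j]·v[(k-j) mod 5]. y[0] = 2×3 + 2×5 + 5×5 + 5×2 + 3×3 = 60; y[1] = 2×3 + 2×3 + 5×5 + 5×5 + 3×2 = 68; y[2] = 2×2 + 2×3 + 5×3 + 5×5 + 3×5 = 65; y[3] = 2×5 + 2×2 + 5×3 + 5×3 + 3×5 = 59; y[4] = 2×5 + 2×5 + 5×2 + 5×3 + 3×3 = 54. Result: [60, 68, 65, 59, 54]

[60, 68, 65, 59, 54]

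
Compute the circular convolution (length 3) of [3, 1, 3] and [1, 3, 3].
Use y[k] = Σ_j u[j]·v[(k-j) mod 3]. y[0] = 3×1 + 1×3 + 3×3 = 15; y[1] = 3×3 + 1×1 + 3×3 = 19; y[2] = 3×3 + 1×3 + 3×1 = 15. Result: [15, 19, 15]

[15, 19, 15]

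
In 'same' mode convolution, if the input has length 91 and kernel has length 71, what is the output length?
'Same' mode returns an output with the same length as the input: 91

91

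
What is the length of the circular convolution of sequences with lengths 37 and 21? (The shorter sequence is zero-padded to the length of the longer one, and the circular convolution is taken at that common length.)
Circular convolution (zero-padding the shorter input) has length max(m, n) = max(37, 21) = 37

37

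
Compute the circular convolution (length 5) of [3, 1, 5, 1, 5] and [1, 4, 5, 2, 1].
Use y[k] = Σ_j s[j]·t[(k-j) mod 5]. y[0] = 3×1 + 1×1 + 5×2 + 1×5 + 5×4 = 39; y[1] = 3×4 + 1×1 + 5×1 + 1×2 + 5×5 = 45; y[2] = 3×5 + 1×4 + 5×1 + 1×1 + 5×2 = 35; y[3] = 3×2 + 1×5 + 5×4 + 1×1 + 5×1 = 37; y[4] = 3×1 + 1×2 + 5×5 + 1×4 + 5×1 = 39. Result: [39, 45, 35, 37, 39]

[39, 45, 35, 37, 39]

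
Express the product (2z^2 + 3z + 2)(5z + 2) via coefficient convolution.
Ascending coefficients: a = [2, 3, 2], b = [2, 5]. c[0] = 2×2 = 4; c[1] = 2×5 + 3×2 = 16; c[2] = 3×5 + 2×2 = 19; c[3] = 2×5 = 10. Result coefficients: [4, 16, 19, 10] → 10z^3 + 19z^2 + 16z + 4

10z^3 + 19z^2 + 16z + 4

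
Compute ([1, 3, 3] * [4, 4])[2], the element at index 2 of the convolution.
Use y[k] = Σ_i a[i]·b[k-i] at k=2. y[2] = 3×4 + 3×4 = 24

24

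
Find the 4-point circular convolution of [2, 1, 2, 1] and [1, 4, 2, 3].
Use y[k] = Σ_j x[j]·h[(k-j) mod 4]. y[0] = 2×1 + 1×3 + 2×2 + 1×4 = 13; y[1] = 2×4 + 1×1 + 2×3 + 1×2 = 17; y[2] = 2×2 + 1×4 + 2×1 + 1×3 = 13; y[3] = 2×3 + 1×2 + 2×4 + 1×1 = 17. Result: [13, 17, 13, 17]

[13, 17, 13, 17]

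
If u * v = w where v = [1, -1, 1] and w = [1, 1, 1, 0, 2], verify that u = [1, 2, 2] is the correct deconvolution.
Forward-compute [1, 2, 2] * [1, -1, 1]: w[0] = 1×1 = 1; w[1] = 1×-1 + 2×1 = 1; w[2] = 1×1 + 2×-1 + 2×1 = 1; w[3] = 2×1 + 2×-1 = 0; w[4] = 2×1 = 2 → [1, 1, 1, 0, 2]. Matches given w = [1, 1, 1, 0, 2], so verified.

Verified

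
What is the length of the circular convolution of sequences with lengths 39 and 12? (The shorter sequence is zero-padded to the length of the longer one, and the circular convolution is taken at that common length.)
Circular convolution (zero-padding the shorter input) has length max(m, n) = max(39, 12) = 39

39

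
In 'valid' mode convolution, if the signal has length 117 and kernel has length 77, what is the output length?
'Valid' mode counts only positions where the kernel fully overlaps the signal: m - n + 1 = 117 - 77 + 1 = 41

41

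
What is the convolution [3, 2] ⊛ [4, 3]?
y[0] = 3×4 = 12; y[1] = 3×3 + 2×4 = 17; y[2] = 2×3 = 6

[12, 17, 6]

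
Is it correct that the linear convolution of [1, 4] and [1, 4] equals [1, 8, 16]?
Recompute linear convolution of [1, 4] and [1, 4]: y[0] = 1×1 = 1; y[1] = 1×4 + 4×1 = 8; y[2] = 4×4 = 16 → [1, 8, 16]. Given [1, 8, 16] matches, so answer: Yes

Yes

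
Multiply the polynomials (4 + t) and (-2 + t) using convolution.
Ascending coefficients: a = [4, 1], b = [-2, 1]. c[0] = 4×-2 = -8; c[1] = 4×1 + 1×-2 = 2; c[2] = 1×1 = 1. Result coefficients: [-8, 2, 1] → -8 + 2t + t^2

-8 + 2t + t^2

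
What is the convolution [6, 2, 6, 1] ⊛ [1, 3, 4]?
y[0] = 6×1 = 6; y[1] = 6×3 + 2×1 = 20; y[2] = 6×4 + 2×3 + 6×1 = 36; y[3] = 2×4 + 6×3 + 1×1 = 27; y[4] = 6×4 + 1×3 = 27; y[5] = 1×4 = 4

[6, 20, 36, 27, 27, 4]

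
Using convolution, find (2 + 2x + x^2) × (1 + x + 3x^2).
Ascending coefficients: a = [2, 2, 1], b = [1, 1, 3]. c[0] = 2×1 = 2; c[1] = 2×1 + 2×1 = 4; c[2] = 2×3 + 2×1 + 1×1 = 9; c[3] = 2×3 + 1×1 = 7; c[4] = 1×3 = 3. Result coefficients: [2, 4, 9, 7, 3] → 2 + 4x + 9x^2 + 7x^3 + 3x^4

2 + 4x + 9x^2 + 7x^3 + 3x^4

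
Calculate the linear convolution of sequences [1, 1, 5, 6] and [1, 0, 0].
y[0] = 1×1 = 1; y[1] = 1×0 + 1×1 = 1; y[2] = 1×0 + 1×0 + 5×1 = 5; y[3] = 1×0 + 5×0 + 6×1 = 6; y[4] = 5×0 + 6×0 = 0; y[5] = 6×0 = 0

[1, 1, 5, 6, 0, 0]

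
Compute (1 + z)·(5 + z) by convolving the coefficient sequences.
Ascending coefficients: a = [1, 1], b = [5, 1]. c[0] = 1×5 = 5; c[1] = 1×1 + 1×5 = 6; c[2] = 1×1 = 1. Result coefficients: [5, 6, 1] → 5 + 6z + z^2

5 + 6z + z^2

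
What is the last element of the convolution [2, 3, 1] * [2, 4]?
Use y[k] = Σ_i a[i]·b[k-i] at k=3. y[3] = 1×4 = 4

4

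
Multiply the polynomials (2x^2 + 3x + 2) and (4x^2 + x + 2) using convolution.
Ascending coefficients: a = [2, 3, 2], b = [2, 1, 4]. c[0] = 2×2 = 4; c[1] = 2×1 + 3×2 = 8; c[2] = 2×4 + 3×1 + 2×2 = 15; c[3] = 3×4 + 2×1 = 14; c[4] = 2×4 = 8. Result coefficients: [4, 8, 15, 14, 8] → 8x^4 + 14x^3 + 15x^2 + 8x + 4

8x^4 + 14x^3 + 15x^2 + 8x + 4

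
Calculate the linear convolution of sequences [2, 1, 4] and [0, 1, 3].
y[0] = 2×0 = 0; y[1] = 2×1 + 1×0 = 2; y[2] = 2×3 + 1×1 + 4×0 = 7; y[3] = 1×3 + 4×1 = 7; y[4] = 4×3 = 12

[0, 2, 7, 7, 12]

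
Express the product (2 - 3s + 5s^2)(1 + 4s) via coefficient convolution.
Ascending coefficients: a = [2, -3, 5], b = [1, 4]. c[0] = 2×1 = 2; c[1] = 2×4 + -3×1 = 5; c[2] = -3×4 + 5×1 = -7; c[3] = 5×4 = 20. Result coefficients: [2, 5, -7, 20] → 2 + 5s - 7s^2 + 20s^3

2 + 5s - 7s^2 + 20s^3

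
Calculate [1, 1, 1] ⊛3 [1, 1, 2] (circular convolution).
Use y[k] = Σ_j x[j]·h[(k-j) mod 3]. y[0] = 1×1 + 1×2 + 1×1 = 4; y[1] = 1×1 + 1×1 + 1×2 = 4; y[2] = 1×2 + 1×1 + 1×1 = 4. Result: [4, 4, 4]

[4, 4, 4]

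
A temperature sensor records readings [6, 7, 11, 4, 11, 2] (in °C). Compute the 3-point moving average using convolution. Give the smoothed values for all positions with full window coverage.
3-point moving average kernel = [1, 1, 1]. Apply in 'valid' mode (full window coverage): avg[0] = (6 + 7 + 11) / 3 = 8.0; avg[1] = (7 + 11 + 4) / 3 = 7.33; avg[2] = (11 + 4 + 11) / 3 = 8.67; avg[3] = (4 + 11 + 2) / 3 = 5.67. Smoothed values: [8.0, 7.33, 8.67, 5.67]

[8.0, 7.33, 8.67, 5.67]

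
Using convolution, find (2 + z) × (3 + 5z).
Ascending coefficients: a = [2, 1], b = [3, 5]. c[0] = 2×3 = 6; c[1] = 2×5 + 1×3 = 13; c[2] = 1×5 = 5. Result coefficients: [6, 13, 5] → 6 + 13z + 5z^2

6 + 13z + 5z^2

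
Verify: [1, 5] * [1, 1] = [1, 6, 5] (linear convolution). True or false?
Recompute linear convolution of [1, 5] and [1, 1]: y[0] = 1×1 = 1; y[1] = 1×1 + 5×1 = 6; y[2] = 5×1 = 5 → [1, 6, 5]. Given [1, 6, 5] matches, so answer: Yes

Yes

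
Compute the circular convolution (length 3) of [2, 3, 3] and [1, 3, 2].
Use y[k] = Σ_j x[j]·h[(k-j) mod 3]. y[0] = 2×1 + 3×2 + 3×3 = 17; y[1] = 2×3 + 3×1 + 3×2 = 15; y[2] = 2×2 + 3×3 + 3×1 = 16. Result: [17, 15, 16]

[17, 15, 16]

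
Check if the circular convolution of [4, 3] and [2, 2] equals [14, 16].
Recompute circular convolution of [4, 3] and [2, 2]: y[0] = 4×2 + 3×2 = 14; y[1] = 4×2 + 3×2 = 14 → [14, 14]. Compare to given [14, 16]: they differ at index 1: given 16, correct 14, so answer: No

No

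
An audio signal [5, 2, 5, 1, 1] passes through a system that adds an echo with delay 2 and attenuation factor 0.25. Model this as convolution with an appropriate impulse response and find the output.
Direct-path + delayed-attenuated-path model → impulse response h = [1, 0, 0.25] (1 at lag 0, 0.25 at lag 2). Output y[n] = x[n] + 0.25·x[n - 2] (with x[n] = 0 outside 0..4): y[0] = 5 + 0.25×0 = 5; y[1] = 2 + 0.25×0 = 2; y[2] = 5 + 0.25×5 = 6.25; y[3] = 1 + 0.25×2 = 1.5; y[4] = 1 + 0.25×5 = 2.25; y[5] = 0 + 0.25×1 = 0.25; y[6] = 0 + 0.25×1 = 0.25. So y = [5, 2, 6.25, 1.5, 2.25, 0.25, 0.25]

[5, 2, 6.25, 1.5, 2.25, 0.25, 0.25]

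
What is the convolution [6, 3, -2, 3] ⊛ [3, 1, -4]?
y[0] = 6×3 = 18; y[1] = 6×1 + 3×3 = 15; y[2] = 6×-4 + 3×1 + -2×3 = -27; y[3] = 3×-4 + -2×1 + 3×3 = -5; y[4] = -2×-4 + 3×1 = 11; y[5] = 3×-4 = -12

[18, 15, -27, -5, 11, -12]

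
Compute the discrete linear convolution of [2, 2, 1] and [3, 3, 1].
y[0] = 2×3 = 6; y[1] = 2×3 + 2×3 = 12; y[2] = 2×1 + 2×3 + 1×3 = 11; y[3] = 2×1 + 1×3 = 5; y[4] = 1×1 = 1

[6, 12, 11, 5, 1]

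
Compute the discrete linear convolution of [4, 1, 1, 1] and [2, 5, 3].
y[0] = 4×2 = 8; y[1] = 4×5 + 1×2 = 22; y[2] = 4×3 + 1×5 + 1×2 = 19; y[3] = 1×3 + 1×5 + 1×2 = 10; y[4] = 1×3 + 1×5 = 8; y[5] = 1×3 = 3

[8, 22, 19, 10, 8, 3]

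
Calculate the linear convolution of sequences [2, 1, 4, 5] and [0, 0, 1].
y[0] = 2×0 = 0; y[1] = 2×0 + 1×0 = 0; y[2] = 2×1 + 1×0 + 4×0 = 2; y[3] = 1×1 + 4×0 + 5×0 = 1; y[4] = 4×1 + 5×0 = 4; y[5] = 5×1 = 5

[0, 0, 2, 1, 4, 5]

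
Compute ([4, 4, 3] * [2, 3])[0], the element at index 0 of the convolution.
Use y[k] = Σ_i a[i]·b[k-i] at k=0. y[0] = 4×2 = 8

8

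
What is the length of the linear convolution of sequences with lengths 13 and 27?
Linear/full convolution length: m + n - 1 = 13 + 27 - 1 = 39

39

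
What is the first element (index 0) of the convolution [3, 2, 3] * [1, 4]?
Use y[k] = Σ_i a[i]·b[k-i] at k=0. y[0] = 3×1 = 3

3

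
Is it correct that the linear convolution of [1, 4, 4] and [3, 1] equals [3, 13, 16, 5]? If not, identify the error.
Recompute linear convolution of [1, 4, 4] and [3, 1]: y[0] = 1×3 = 3; y[1] = 1×1 + 4×3 = 13; y[2] = 4×1 + 4×3 = 16; y[3] = 4×1 = 4 → [3, 13, 16, 4]. Compare to given [3, 13, 16, 5]: they differ at index 3: given 5, correct 4, so answer: No

No. Error at index 3: given 5, correct 4.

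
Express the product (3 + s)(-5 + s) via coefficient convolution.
Ascending coefficients: a = [3, 1], b = [-5, 1]. c[0] = 3×-5 = -15; c[1] = 3×1 + 1×-5 = -2; c[2] = 1×1 = 1. Result coefficients: [-15, -2, 1] → -15 - 2s + s^2

-15 - 2s + s^2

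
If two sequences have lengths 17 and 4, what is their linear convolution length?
Linear/full convolution length: m + n - 1 = 17 + 4 - 1 = 20

20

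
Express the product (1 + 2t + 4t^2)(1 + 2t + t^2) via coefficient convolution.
Ascending coefficients: a = [1, 2, 4], b = [1, 2, 1]. c[0] = 1×1 = 1; c[1] = 1×2 + 2×1 = 4; c[2] = 1×1 + 2×2 + 4×1 = 9; c[3] = 2×1 + 4×2 = 10; c[4] = 4×1 = 4. Result coefficients: [1, 4, 9, 10, 4] → 1 + 4t + 9t^2 + 10t^3 + 4t^4

1 + 4t + 9t^2 + 10t^3 + 4t^4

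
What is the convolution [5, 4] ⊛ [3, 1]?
y[0] = 5×3 = 15; y[1] = 5×1 + 4×3 = 17; y[2] = 4×1 = 4

[15, 17, 4]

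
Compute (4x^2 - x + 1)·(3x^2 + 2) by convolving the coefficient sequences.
Ascending coefficients: a = [1, -1, 4], b = [2, 0, 3]. c[0] = 1×2 = 2; c[1] = 1×0 + -1×2 = -2; c[2] = 1×3 + -1×0 + 4×2 = 11; c[3] = -1×3 + 4×0 = -3; c[4] = 4×3 = 12. Result coefficients: [2, -2, 11, -3, 12] → 12x^4 - 3x^3 + 11x^2 - 2x + 2

12x^4 - 3x^3 + 11x^2 - 2x + 2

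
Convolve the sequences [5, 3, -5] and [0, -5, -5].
y[0] = 5×0 = 0; y[1] = 5×-5 + 3×0 = -25; y[2] = 5×-5 + 3×-5 + -5×0 = -40; y[3] = 3×-5 + -5×-5 = 10; y[4] = -5×-5 = 25

[0, -25, -40, 10, 25]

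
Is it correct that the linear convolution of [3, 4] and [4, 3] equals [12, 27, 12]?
Recompute linear convolution of [3, 4] and [4, 3]: y[0] = 3×4 = 12; y[1] = 3×3 + 4×4 = 25; y[2] = 4×3 = 12 → [12, 25, 12]. Compare to given [12, 27, 12]: they differ at index 1: given 27, correct 25, so answer: No

No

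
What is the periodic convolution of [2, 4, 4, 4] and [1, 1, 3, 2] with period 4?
Use y[k] = Σ_j f[j]·g[(k-j) mod 4]. y[0] = 2×1 + 4×2 + 4×3 + 4×1 = 26; y[1] = 2×1 + 4×1 + 4×2 + 4×3 = 26; y[2] = 2×3 + 4×1 + 4×1 + 4×2 = 22; y[3] = 2×2 + 4×3 + 4×1 + 4×1 = 24. Result: [26, 26, 22, 24]

[26, 26, 22, 24]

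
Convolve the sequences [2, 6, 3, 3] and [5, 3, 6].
y[0] = 2×5 = 10; y[1] = 2×3 + 6×5 = 36; y[2] = 2×6 + 6×3 + 3×5 = 45; y[3] = 6×6 + 3×3 + 3×5 = 60; y[4] = 3×6 + 3×3 = 27; y[5] = 3×6 = 18

[10, 36, 45, 60, 27, 18]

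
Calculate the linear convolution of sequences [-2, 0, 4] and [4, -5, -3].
y[0] = -2×4 = -8; y[1] = -2×-5 + 0×4 = 10; y[2] = -2×-3 + 0×-5 + 4×4 = 22; y[3] = 0×-3 + 4×-5 = -20; y[4] = 4×-3 = -12

[-8, 10, 22, -20, -12]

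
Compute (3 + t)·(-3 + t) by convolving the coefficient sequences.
Ascending coefficients: a = [3, 1], b = [-3, 1]. c[0] = 3×-3 = -9; c[1] = 3×1 + 1×-3 = 0; c[2] = 1×1 = 1. Result coefficients: [-9, 0, 1] → -9 + t^2

-9 + t^2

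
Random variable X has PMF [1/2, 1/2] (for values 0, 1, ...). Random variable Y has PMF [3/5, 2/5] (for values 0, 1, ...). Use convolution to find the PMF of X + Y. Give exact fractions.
P(X+Y=k) = Σ_i P(X=i)·P(Y=k-i) — a convolution of [1/2, 1/2] and [3/5, 2/5]. P(X+Y=0) = (1/2)×(3/5) = 3/10; P(X+Y=1) = (1/2)×(2/5) + (1/2)×(3/5) = 1/5 + 3/10 = 1/2; P(X+Y=2) = (1/2)×(2/5) = 1/5. PMF: [3/10, 1/2, 1/5] (sums to 1 ✓)

[3/10, 1/2, 1/5]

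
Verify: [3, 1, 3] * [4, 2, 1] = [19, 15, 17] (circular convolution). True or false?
Recompute circular convolution of [3, 1, 3] and [4, 2, 1]: y[0] = 3×4 + 1×1 + 3×2 = 19; y[1] = 3×2 + 1×4 + 3×1 = 13; y[2] = 3×1 + 1×2 + 3×4 = 17 → [19, 13, 17]. Compare to given [19, 15, 17]: they differ at index 1: given 15, correct 13, so answer: No

No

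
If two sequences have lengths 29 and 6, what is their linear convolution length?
Linear/full convolution length: m + n - 1 = 29 + 6 - 1 = 34

34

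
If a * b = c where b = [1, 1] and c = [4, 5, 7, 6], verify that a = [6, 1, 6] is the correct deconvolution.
Forward-compute [6, 1, 6] * [1, 1]: c[0] = 6×1 = 6; c[1] = 6×1 + 1×1 = 7; c[2] = 1×1 + 6×1 = 7; c[3] = 6×1 = 6 → [6, 7, 7, 6]. Does not match given c = [4, 5, 7, 6].

Not verified. [6, 1, 6] * [1, 1] = [6, 7, 7, 6], which differs from [4, 5, 7, 6] at index 0.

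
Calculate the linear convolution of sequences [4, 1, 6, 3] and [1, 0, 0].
y[0] = 4×1 = 4; y[1] = 4×0 + 1×1 = 1; y[2] = 4×0 + 1×0 + 6×1 = 6; y[3] = 1×0 + 6×0 + 3×1 = 3; y[4] = 6×0 + 3×0 = 0; y[5] = 3×0 = 0

[4, 1, 6, 3, 0, 0]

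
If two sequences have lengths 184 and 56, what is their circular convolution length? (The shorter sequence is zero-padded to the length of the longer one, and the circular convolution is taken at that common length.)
Circular convolution (zero-padding the shorter input) has length max(m, n) = max(184, 56) = 184

184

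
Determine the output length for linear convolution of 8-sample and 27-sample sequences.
Linear/full convolution length: m + n - 1 = 8 + 27 - 1 = 34

34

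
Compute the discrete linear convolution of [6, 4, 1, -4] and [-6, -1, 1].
y[0] = 6×-6 = -36; y[1] = 6×-1 + 4×-6 = -30; y[2] = 6×1 + 4×-1 + 1×-6 = -4; y[3] = 4×1 + 1×-1 + -4×-6 = 27; y[4] = 1×1 + -4×-1 = 5; y[5] = -4×1 = -4

[-36, -30, -4, 27, 5, -4]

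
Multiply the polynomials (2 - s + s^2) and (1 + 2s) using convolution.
Ascending coefficients: a = [2, -1, 1], b = [1, 2]. c[0] = 2×1 = 2; c[1] = 2×2 + -1×1 = 3; c[2] = -1×2 + 1×1 = -1; c[3] = 1×2 = 2. Result coefficients: [2, 3, -1, 2] → 2 + 3s - s^2 + 2s^3

2 + 3s - s^2 + 2s^3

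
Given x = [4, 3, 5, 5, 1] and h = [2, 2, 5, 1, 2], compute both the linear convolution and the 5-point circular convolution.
Linear: y_lin[0] = 4×2 = 8; y_lin[1] = 4×2 + 3×2 = 14; y_lin[2] = 4×5 + 3×2 + 5×2 = 36; y_lin[3] = 4×1 + 3×5 + 5×2 + 5×2 = 39; y_lin[4] = 4×2 + 3×1 + 5×5 + 5×2 + 1×2 = 48; y_lin[5] = 3×2 + 5×1 + 5×5 + 1×2 = 38; y_lin[6] = 5×2 + 5×1 + 1×5 = 20; y_lin[7] = 5×2 + 1×1 = 11; y_lin[8] = 1×2 = 2 → [8, 14, 36, 39, 48, 38, 20, 11, 2]. Circular (length 5): y[0] = 4×2 + 3×2 + 5×1 + 5×5 + 1×2 = 46; y[1] = 4×2 + 3×2 + 5×2 + 5×1 + 1×5 = 34; y[2] = 4×5 + 3×2 + 5×2 + 5×2 + 1×1 = 47; y[3] = 4×1 + 3×5 + 5×2 + 5×2 + 1×2 = 41; y[4] = 4×2 + 3×1 + 5×5 + 5×2 + 1×2 = 48 → [46, 34, 47, 41, 48]

Linear: [8, 14, 36, 39, 48, 38, 20, 11, 2], Circular: [46, 34, 47, 41, 48]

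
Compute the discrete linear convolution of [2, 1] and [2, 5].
y[0] = 2×2 = 4; y[1] = 2×5 + 1×2 = 12; y[2] = 1×5 = 5

[4, 12, 5]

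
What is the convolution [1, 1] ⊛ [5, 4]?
y[0] = 1×5 = 5; y[1] = 1×4 + 1×5 = 9; y[2] = 1×4 = 4

[5, 9, 4]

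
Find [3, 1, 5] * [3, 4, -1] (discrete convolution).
y[0] = 3×3 = 9; y[1] = 3×4 + 1×3 = 15; y[2] = 3×-1 + 1×4 + 5×3 = 16; y[3] = 1×-1 + 5×4 = 19; y[4] = 5×-1 = -5

[9, 15, 16, 19, -5]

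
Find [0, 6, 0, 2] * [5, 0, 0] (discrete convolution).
y[0] = 0×5 = 0; y[1] = 0×0 + 6×5 = 30; y[2] = 0×0 + 6×0 + 0×5 = 0; y[3] = 6×0 + 0×0 + 2×5 = 10; y[4] = 0×0 + 2×0 = 0; y[5] = 2×0 = 0

[0, 30, 0, 10, 0, 0]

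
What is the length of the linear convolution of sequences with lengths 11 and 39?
Linear/full convolution length: m + n - 1 = 11 + 39 - 1 = 49

49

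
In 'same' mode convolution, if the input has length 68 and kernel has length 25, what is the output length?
'Same' mode returns an output with the same length as the input: 68

68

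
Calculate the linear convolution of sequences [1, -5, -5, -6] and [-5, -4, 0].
y[0] = 1×-5 = -5; y[1] = 1×-4 + -5×-5 = 21; y[2] = 1×0 + -5×-4 + -5×-5 = 45; y[3] = -5×0 + -5×-4 + -6×-5 = 50; y[4] = -5×0 + -6×-4 = 24; y[5] = -6×0 = 0

[-5, 21, 45, 50, 24, 0]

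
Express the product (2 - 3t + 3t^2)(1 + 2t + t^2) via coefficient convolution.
Ascending coefficients: a = [2, -3, 3], b = [1, 2, 1]. c[0] = 2×1 = 2; c[1] = 2×2 + -3×1 = 1; c[2] = 2×1 + -3×2 + 3×1 = -1; c[3] = -3×1 + 3×2 = 3; c[4] = 3×1 = 3. Result coefficients: [2, 1, -1, 3, 3] → 2 + t - t^2 + 3t^3 + 3t^4

2 + t - t^2 + 3t^3 + 3t^4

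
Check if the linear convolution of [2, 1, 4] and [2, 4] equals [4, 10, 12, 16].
Recompute linear convolution of [2, 1, 4] and [2, 4]: y[0] = 2×2 = 4; y[1] = 2×4 + 1×2 = 10; y[2] = 1×4 + 4×2 = 12; y[3] = 4×4 = 16 → [4, 10, 12, 16]. Given [4, 10, 12, 16] matches, so answer: Yes

Yes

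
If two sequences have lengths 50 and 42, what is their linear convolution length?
Linear/full convolution length: m + n - 1 = 50 + 42 - 1 = 91

91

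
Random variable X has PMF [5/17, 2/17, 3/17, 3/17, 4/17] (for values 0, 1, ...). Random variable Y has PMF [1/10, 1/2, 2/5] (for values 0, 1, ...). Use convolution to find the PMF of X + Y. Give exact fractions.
P(X+Y=k) = Σ_i P(X=i)·P(Y=k-i) — a convolution of [5/17, 2/17, 3/17, 3/17, 4/17] and [1/10, 1/2, 2/5]. P(X+Y=0) = (5/17)×(1/10) = 1/34; P(X+Y=1) = (5/17)×(1/2) + (2/17)×(1/10) = 5/34 + 1/85 = 27/170; P(X+Y=2) = (5/17)×(2/5) + (2/17)×(1/2) + (3/17)×(1/10) = 2/17 + 1/17 + 3/170 = 33/170; P(X+Y=3) = (2/17)×(2/5) + (3/17)×(1/2) + (3/17)×(1/10) = 4/85 + 3/34 + 3/170 = 13/85; P(X+Y=4) = (3/17)×(2/5) + (3/17)×(1/2) + (4/17)×(1/10) = 6/85 + 3/34 + 2/85 = 31/170; P(X+Y=5) = (3/17)×(2/5) + (4/17)×(1/2) = 6/85 + 2/17 = 16/85; P(X+Y=6) = (4/17)×(2/5) = 8/85. PMF: [1/34, 27/170, 33/170, 13/85, 31/170, 16/85, 8/85] (sums to 1 ✓)

[1/34, 27/170, 33/170, 13/85, 31/170, 16/85, 8/85]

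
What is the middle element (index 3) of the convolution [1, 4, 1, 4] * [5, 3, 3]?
Use y[k] = Σ_i a[i]·b[k-i] at k=3. y[3] = 4×3 + 1×3 + 4×5 = 35

35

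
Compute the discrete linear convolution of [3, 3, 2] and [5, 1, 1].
y[0] = 3×5 = 15; y[1] = 3×1 + 3×5 = 18; y[2] = 3×1 + 3×1 + 2×5 = 16; y[3] = 3×1 + 2×1 = 5; y[4] = 2×1 = 2

[15, 18, 16, 5, 2]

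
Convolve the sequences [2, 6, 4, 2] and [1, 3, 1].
y[0] = 2×1 = 2; y[1] = 2×3 + 6×1 = 12; y[2] = 2×1 + 6×3 + 4×1 = 24; y[3] = 6×1 + 4×3 + 2×1 = 20; y[4] = 4×1 + 2×3 = 10; y[5] = 2×1 = 2

[2, 12, 24, 20, 10, 2]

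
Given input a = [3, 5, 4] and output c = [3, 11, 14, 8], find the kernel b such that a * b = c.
Output length 4 = len(a) + len(b) - 1 ⇒ len(b) = 2. Solve b forward using b[k] = (c[k] - Σ_{i≥1} a[i]·b[k-i]) / a[0]: b[0] = c[0] / a[0] = 3 / 3 = 1; b[1] = (c[1] - 5×1) / a[0] = (11 - 5×1) / 3 = 2. So b = [1, 2]. Forward-check [3, 5, 4] * [1, 2]: c[0] = 3×1 = 3; c[1] = 3×2 + 5×1 = 11; c[2] = 5×2 + 4×1 = 14; c[3] = 4×2 = 8 → [3, 11, 14, 8] ✓

[1, 2]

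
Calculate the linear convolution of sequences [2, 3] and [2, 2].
y[0] = 2×2 = 4; y[1] = 2×2 + 3×2 = 10; y[2] = 3×2 = 6

[4, 10, 6]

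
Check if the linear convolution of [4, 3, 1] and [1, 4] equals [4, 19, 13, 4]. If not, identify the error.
Recompute linear convolution of [4, 3, 1] and [1, 4]: y[0] = 4×1 = 4; y[1] = 4×4 + 3×1 = 19; y[2] = 3×4 + 1×1 = 13; y[3] = 1×4 = 4 → [4, 19, 13, 4]. Given [4, 19, 13, 4] matches, so answer: Yes

Yes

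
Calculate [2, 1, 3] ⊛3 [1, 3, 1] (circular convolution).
Use y[k] = Σ_j f[j]·g[(k-j) mod 3]. y[0] = 2×1 + 1×1 + 3×3 = 12; y[1] = 2×3 + 1×1 + 3×1 = 10; y[2] = 2×1 + 1×3 + 3×1 = 8. Result: [12, 10, 8]

[12, 10, 8]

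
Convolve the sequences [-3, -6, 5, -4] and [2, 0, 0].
y[0] = -3×2 = -6; y[1] = -3×0 + -6×2 = -12; y[2] = -3×0 + -6×0 + 5×2 = 10; y[3] = -6×0 + 5×0 + -4×2 = -8; y[4] = 5×0 + -4×0 = 0; y[5] = -4×0 = 0

[-6, -12, 10, -8, 0, 0]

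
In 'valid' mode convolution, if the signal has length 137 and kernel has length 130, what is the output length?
'Valid' mode counts only positions where the kernel fully overlaps the signal: m - n + 1 = 137 - 130 + 1 = 8

8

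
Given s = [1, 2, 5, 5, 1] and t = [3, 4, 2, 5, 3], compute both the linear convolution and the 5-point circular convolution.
Linear: y_lin[0] = 1×3 = 3; y_lin[1] = 1×4 + 2×3 = 10; y_lin[2] = 1×2 + 2×4 + 5×3 = 25; y_lin[3] = 1×5 + 2×2 + 5×4 + 5×3 = 44; y_lin[4] = 1×3 + 2×5 + 5×2 + 5×4 + 1×3 = 46; y_lin[5] = 2×3 + 5×5 + 5×2 + 1×4 = 45; y_lin[6] = 5×3 + 5×5 + 1×2 = 42; y_lin[7] = 5×3 + 1×5 = 20; y_lin[8] = 1×3 = 3 → [3, 10, 25, 44, 46, 45, 42, 20, 3]. Circular (length 5): y[0] = 1×3 + 2×3 + 5×5 + 5×2 + 1×4 = 48; y[1] = 1×4 + 2×3 + 5×3 + 5×5 + 1×2 = 52; y[2] = 1×2 + 2×4 + 5×3 + 5×3 + 1×5 = 45; y[3] = 1×5 + 2×2 + 5×4 + 5×3 + 1×3 = 47; y[4] = 1×3 + 2×5 + 5×2 + 5×4 + 1×3 = 46 → [48, 52, 45, 47, 46]

Linear: [3, 10, 25, 44, 46, 45, 42, 20, 3], Circular: [48, 52, 45, 47, 46]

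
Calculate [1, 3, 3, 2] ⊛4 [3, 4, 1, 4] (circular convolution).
Use y[k] = Σ_j s[j]·t[(k-j) mod 4]. y[0] = 1×3 + 3×4 + 3×1 + 2×4 = 26; y[1] = 1×4 + 3×3 + 3×4 + 2×1 = 27; y[2] = 1×1 + 3×4 + 3×3 + 2×4 = 30; y[3] = 1×4 + 3×1 + 3×4 + 2×3 = 25. Result: [26, 27, 30, 25]

[26, 27, 30, 25]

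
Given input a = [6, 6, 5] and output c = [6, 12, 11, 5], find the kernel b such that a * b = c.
Output length 4 = len(a) + len(b) - 1 ⇒ len(b) = 2. Solve b forward using b[k] = (c[k] - Σ_{i≥1} a[i]·b[k-i]) / a[0]: b[0] = c[0] / a[0] = 6 / 6 = 1; b[1] = (c[1] - 6×1) / a[0] = (12 - 6×1) / 6 = 1. So b = [1, 1]. Forward-check [6, 6, 5] * [1, 1]: c[0] = 6×1 = 6; c[1] = 6×1 + 6×1 = 12; c[2] = 6×1 + 5×1 = 11; c[3] = 5×1 = 5 → [6, 12, 11, 5] ✓

[1, 1]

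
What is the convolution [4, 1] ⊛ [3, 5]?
y[0] = 4×3 = 12; y[1] = 4×5 + 1×3 = 23; y[2] = 1×5 = 5

[12, 23, 5]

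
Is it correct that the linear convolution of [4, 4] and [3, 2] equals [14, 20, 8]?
Recompute linear convolution of [4, 4] and [3, 2]: y[0] = 4×3 = 12; y[1] = 4×2 + 4×3 = 20; y[2] = 4×2 = 8 → [12, 20, 8]. Compare to given [14, 20, 8]: they differ at index 0: given 14, correct 12, so answer: No

No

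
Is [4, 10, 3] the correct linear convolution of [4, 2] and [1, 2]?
Recompute linear convolution of [4, 2] and [1, 2]: y[0] = 4×1 = 4; y[1] = 4×2 + 2×1 = 10; y[2] = 2×2 = 4 → [4, 10, 4]. Compare to given [4, 10, 3]: they differ at index 2: given 3, correct 4, so answer: No

No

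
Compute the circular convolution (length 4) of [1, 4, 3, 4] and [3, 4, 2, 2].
Use y[k] = Σ_j u[j]·v[(k-j) mod 4]. y[0] = 1×3 + 4×2 + 3×2 + 4×4 = 33; y[1] = 1×4 + 4×3 + 3×2 + 4×2 = 30; y[2] = 1×2 + 4×4 + 3×3 + 4×2 = 35; y[3] = 1×2 + 4×2 + 3×4 + 4×3 = 34. Result: [33, 30, 35, 34]

[33, 30, 35, 34]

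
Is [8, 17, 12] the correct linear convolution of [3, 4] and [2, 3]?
Recompute linear convolution of [3, 4] and [2, 3]: y[0] = 3×2 = 6; y[1] = 3×3 + 4×2 = 17; y[2] = 4×3 = 12 → [6, 17, 12]. Compare to given [8, 17, 12]: they differ at index 0: given 8, correct 6, so answer: No

No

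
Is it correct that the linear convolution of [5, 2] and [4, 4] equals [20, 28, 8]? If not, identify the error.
Recompute linear convolution of [5, 2] and [4, 4]: y[0] = 5×4 = 20; y[1] = 5×4 + 2×4 = 28; y[2] = 2×4 = 8 → [20, 28, 8]. Given [20, 28, 8] matches, so answer: Yes

Yes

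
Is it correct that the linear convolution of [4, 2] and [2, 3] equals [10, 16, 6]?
Recompute linear convolution of [4, 2] and [2, 3]: y[0] = 4×2 = 8; y[1] = 4×3 + 2×2 = 16; y[2] = 2×3 = 6 → [8, 16, 6]. Compare to given [10, 16, 6]: they differ at index 0: given 10, correct 8, so answer: No

No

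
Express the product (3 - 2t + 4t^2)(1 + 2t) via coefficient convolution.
Ascending coefficients: a = [3, -2, 4], b = [1, 2]. c[0] = 3×1 = 3; c[1] = 3×2 + -2×1 = 4; c[2] = -2×2 + 4×1 = 0; c[3] = 4×2 = 8. Result coefficients: [3, 4, 0, 8] → 3 + 4t + 8t^3

3 + 4t + 8t^3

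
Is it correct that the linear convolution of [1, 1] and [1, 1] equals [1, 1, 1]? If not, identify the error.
Recompute linear convolution of [1, 1] and [1, 1]: y[0] = 1×1 = 1; y[1] = 1×1 + 1×1 = 2; y[2] = 1×1 = 1 → [1, 2, 1]. Compare to given [1, 1, 1]: they differ at index 1: given 1, correct 2, so answer: No

No. Error at index 1: given 1, correct 2.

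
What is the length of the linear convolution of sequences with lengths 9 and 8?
Linear/full convolution length: m + n - 1 = 9 + 8 - 1 = 16

16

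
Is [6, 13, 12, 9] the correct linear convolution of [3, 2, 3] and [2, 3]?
Recompute linear convolution of [3, 2, 3] and [2, 3]: y[0] = 3×2 = 6; y[1] = 3×3 + 2×2 = 13; y[2] = 2×3 + 3×2 = 12; y[3] = 3×3 = 9 → [6, 13, 12, 9]. Given [6, 13, 12, 9] matches, so answer: Yes

Yes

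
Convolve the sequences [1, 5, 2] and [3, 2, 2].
y[0] = 1×3 = 3; y[1] = 1×2 + 5×3 = 17; y[2] = 1×2 + 5×2 + 2×3 = 18; y[3] = 5×2 + 2×2 = 14; y[4] = 2×2 = 4

[3, 17, 18, 14, 4]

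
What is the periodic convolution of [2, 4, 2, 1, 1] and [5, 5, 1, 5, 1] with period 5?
Use y[k] = Σ_j f[j]·g[(k-j) mod 5]. y[0] = 2×5 + 4×1 + 2×5 + 1×1 + 1×5 = 30; y[1] = 2×5 + 4×5 + 2×1 + 1×5 + 1×1 = 38; y[2] = 2×1 + 4×5 + 2×5 + 1×1 + 1×5 = 38; y[3] = 2×5 + 4×1 + 2×5 + 1×5 + 1×1 = 30; y[4] = 2×1 + 4×5 + 2×1 + 1×5 + 1×5 = 34. Result: [30, 38, 38, 30, 34]

[30, 38, 38, 30, 34]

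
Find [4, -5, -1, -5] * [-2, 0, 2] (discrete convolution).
y[0] = 4×-2 = -8; y[1] = 4×0 + -5×-2 = 10; y[2] = 4×2 + -5×0 + -1×-2 = 10; y[3] = -5×2 + -1×0 + -5×-2 = 0; y[4] = -1×2 + -5×0 = -2; y[5] = -5×2 = -10

[-8, 10, 10, 0, -2, -10]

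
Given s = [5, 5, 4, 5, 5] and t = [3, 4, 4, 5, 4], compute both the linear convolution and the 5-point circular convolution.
Linear: y_lin[0] = 5×3 = 15; y_lin[1] = 5×4 + 5×3 = 35; y_lin[2] = 5×4 + 5×4 + 4×3 = 52; y_lin[3] = 5×5 + 5×4 + 4×4 + 5×3 = 76; y_lin[4] = 5×4 + 5×5 + 4×4 + 5×4 + 5×3 = 96; y_lin[5] = 5×4 + 4×5 + 5×4 + 5×4 = 80; y_lin[6] = 4×4 + 5×5 + 5×4 = 61; y_lin[7] = 5×4 + 5×5 = 45; y_lin[8] = 5×4 = 20 → [15, 35, 52, 76, 96, 80, 61, 45, 20]. Circular (length 5): y[0] = 5×3 + 5×4 + 4×5 + 5×4 + 5×4 = 95; y[1] = 5×4 + 5×3 + 4×4 + 5×5 + 5×4 = 96; y[2] = 5×4 + 5×4 + 4×3 + 5×4 + 5×5 = 97; y[3] = 5×5 + 5×4 + 4×4 + 5×3 + 5×4 = 96; y[4] = 5×4 + 5×5 + 4×4 + 5×4 + 5×3 = 96 → [95, 96, 97, 96, 96]

Linear: [15, 35, 52, 76, 96, 80, 61, 45, 20], Circular: [95, 96, 97, 96, 96]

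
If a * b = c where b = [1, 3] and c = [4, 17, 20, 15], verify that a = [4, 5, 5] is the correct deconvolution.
Forward-compute [4, 5, 5] * [1, 3]: c[0] = 4×1 = 4; c[1] = 4×3 + 5×1 = 17; c[2] = 5×3 + 5×1 = 20; c[3] = 5×3 = 15 → [4, 17, 20, 15]. Matches given c = [4, 17, 20, 15], so verified.

Verified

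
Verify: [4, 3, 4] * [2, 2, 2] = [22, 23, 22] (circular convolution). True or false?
Recompute circular convolution of [4, 3, 4] and [2, 2, 2]: y[0] = 4×2 + 3×2 + 4×2 = 22; y[1] = 4×2 + 3×2 + 4×2 = 22; y[2] = 4×2 + 3×2 + 4×2 = 22 → [22, 22, 22]. Compare to given [22, 23, 22]: they differ at index 1: given 23, correct 22, so answer: No

No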